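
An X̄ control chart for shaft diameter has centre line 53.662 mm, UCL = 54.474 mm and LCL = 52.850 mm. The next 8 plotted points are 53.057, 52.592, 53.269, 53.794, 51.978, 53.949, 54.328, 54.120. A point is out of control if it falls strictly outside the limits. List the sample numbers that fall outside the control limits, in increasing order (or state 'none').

Compare each point to [52.850, 54.474]: sample 2 = 52.592 < LCL; sample 5 = 51.978 < LCL.

2, 5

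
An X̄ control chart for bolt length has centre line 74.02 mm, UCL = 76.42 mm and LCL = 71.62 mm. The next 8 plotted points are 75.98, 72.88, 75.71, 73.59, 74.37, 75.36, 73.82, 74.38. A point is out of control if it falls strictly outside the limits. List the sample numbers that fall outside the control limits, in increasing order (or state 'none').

none

All 8 points lie within [71.62, 76.42].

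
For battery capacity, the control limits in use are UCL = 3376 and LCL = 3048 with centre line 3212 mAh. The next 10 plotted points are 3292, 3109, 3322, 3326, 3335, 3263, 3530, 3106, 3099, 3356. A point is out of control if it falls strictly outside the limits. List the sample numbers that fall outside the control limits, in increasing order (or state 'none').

Compare each point to [3048, 3376]: sample 7 = 3530 > UCL.

7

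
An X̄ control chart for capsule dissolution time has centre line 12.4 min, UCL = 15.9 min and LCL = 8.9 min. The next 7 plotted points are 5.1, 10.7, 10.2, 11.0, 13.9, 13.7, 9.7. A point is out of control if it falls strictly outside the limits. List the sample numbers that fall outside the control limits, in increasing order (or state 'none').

1

Compare each point to [8.9, 15.9]: sample 1 = 5.1 < LCL.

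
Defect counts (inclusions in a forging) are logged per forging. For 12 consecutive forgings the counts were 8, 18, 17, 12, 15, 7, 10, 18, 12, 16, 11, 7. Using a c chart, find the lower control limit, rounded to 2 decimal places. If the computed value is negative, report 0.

1.94

c̄ = (8 + 18 + 17 + 12 + 15 + 7 + 10 + 18 + 12 + 16 + 11 + 7) / 12 = 151 / 12 = 12.5833
LCL = c̄ − 3√c̄ = 12.5833 − 3 × 3.5473 = 1.9414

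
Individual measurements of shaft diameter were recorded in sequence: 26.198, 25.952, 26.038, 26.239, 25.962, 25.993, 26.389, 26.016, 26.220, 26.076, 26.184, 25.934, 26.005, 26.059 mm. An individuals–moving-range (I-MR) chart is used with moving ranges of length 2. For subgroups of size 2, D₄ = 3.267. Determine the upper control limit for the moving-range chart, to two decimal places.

Moving ranges: 0.246, 0.086, 0.201, 0.277, 0.031, 0.396, 0.373, 0.204, 0.144, 0.108, 0.250, 0.071, 0.054; M̄R̄ = 2.4410 / 13 = 0.1878
UCL_MR = D₄·M̄R̄ = 3.267 × 0.1878 = 0.6134

0.61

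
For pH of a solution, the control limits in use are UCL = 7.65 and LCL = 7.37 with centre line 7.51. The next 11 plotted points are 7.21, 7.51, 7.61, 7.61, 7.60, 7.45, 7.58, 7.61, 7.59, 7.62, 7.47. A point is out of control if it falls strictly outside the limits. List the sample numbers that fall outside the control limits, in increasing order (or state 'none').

1

Compare each point to [7.37, 7.65]: sample 1 = 7.21 < LCL.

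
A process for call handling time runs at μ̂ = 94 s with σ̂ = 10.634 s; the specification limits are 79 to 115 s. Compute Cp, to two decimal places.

0.56

Cp = (USL − LSL) / (6σ̂) = (115 − 79) / (6 × 10.634) = 36.0000 / 63.8040 = 0.5642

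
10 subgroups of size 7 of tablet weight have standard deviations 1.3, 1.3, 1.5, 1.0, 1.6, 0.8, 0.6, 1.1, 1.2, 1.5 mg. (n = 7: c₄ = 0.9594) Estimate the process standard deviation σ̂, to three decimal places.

s̄ = (1.3 + 1.3 + 1.5 + 1.0 + 1.6 + 0.8 + 0.6 + 1.1 + 1.2 + 1.5) / 10 = 1.1900
σ̂ = s̄ / c₄ = 1.1900 / 0.9594 = 1.2404

1.240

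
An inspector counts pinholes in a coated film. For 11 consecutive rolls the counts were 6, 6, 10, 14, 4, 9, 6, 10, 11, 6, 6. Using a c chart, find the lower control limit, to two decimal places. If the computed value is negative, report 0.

0.00

c̄ = (6 + 6 + 10 + 14 + 4 + 9 + 6 + 10 + 11 + 6 + 6) / 11 = 88 / 11 = 8.0000
LCL = c̄ − 3√c̄ = 8.0000 − 3 × 2.8284 = -0.4853 → 0 (cannot be negative)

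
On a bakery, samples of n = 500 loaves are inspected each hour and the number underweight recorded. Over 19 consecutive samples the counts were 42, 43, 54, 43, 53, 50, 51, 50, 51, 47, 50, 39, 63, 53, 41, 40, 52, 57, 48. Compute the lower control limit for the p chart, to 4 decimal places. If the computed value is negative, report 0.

0.0578

p̄ = Σdᵢ / (k·n) = 927 / (19 × 500) = 0.09758
LCL = p̄ − 3·√(p̄(1−p̄)/n) = 0.09758 − 3 × 0.01327 = 0.05777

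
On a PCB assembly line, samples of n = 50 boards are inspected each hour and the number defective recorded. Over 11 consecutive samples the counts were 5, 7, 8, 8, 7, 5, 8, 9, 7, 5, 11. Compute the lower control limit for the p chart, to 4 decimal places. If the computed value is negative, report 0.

p̄ = Σdᵢ / (k·n) = 80 / (11 × 50) = 0.14545
LCL = p̄ − 3·√(p̄(1−p̄)/n) = 0.14545 − 3 × 0.04986 = -0.00412 → 0 (negative, so LCL = 0)

0.0000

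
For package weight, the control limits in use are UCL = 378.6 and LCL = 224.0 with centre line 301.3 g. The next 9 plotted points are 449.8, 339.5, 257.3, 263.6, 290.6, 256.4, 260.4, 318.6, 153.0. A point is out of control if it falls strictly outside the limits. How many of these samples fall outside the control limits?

Compare each point to [224.0, 378.6]: sample 1 = 449.8 > UCL; sample 9 = 153.0 < LCL.

2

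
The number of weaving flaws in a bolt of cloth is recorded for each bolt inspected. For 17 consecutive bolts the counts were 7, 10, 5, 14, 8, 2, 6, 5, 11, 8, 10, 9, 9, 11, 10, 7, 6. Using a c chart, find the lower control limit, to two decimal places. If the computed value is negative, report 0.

0.00

c̄ = (7 + 10 + 5 + 14 + 8 + 2 + 6 + 5 + 11 + 8 + 10 + 9 + 9 + 11 + 10 + 7 + 6) / 17 = 138 / 17 = 8.1176
LCL = c̄ − 3√c̄ = 8.1176 − 3 × 2.8491 = -0.4298 → 0 (cannot be negative)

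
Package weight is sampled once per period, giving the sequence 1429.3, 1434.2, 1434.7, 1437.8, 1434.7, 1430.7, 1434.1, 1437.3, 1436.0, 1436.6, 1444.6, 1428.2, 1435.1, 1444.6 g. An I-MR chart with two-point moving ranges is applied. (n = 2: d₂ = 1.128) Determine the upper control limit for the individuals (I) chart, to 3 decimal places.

1448.842

X̄ = (1429.3 + 1434.2 + 1434.7 + 1437.8 + 1434.7 + 1430.7 + 1434.1 + 1437.3 + 1436.0 + 1436.6 + 1444.6 + 1428.2 + 1435.1 + 1444.6) / 14 = 1435.5643
Moving ranges: 4.9, 0.5, 3.1, 3.1, 4.0, 3.4, 3.2, 1.3, 0.6, 8.0, 16.4, 6.9, 9.5; M̄R̄ = 64.9000 / 13 = 4.9923
UCL = X̄ + 3·M̄R̄/d₂ = 1435.5643 + 3 × 4.9923 / 1.128 = 1448.8417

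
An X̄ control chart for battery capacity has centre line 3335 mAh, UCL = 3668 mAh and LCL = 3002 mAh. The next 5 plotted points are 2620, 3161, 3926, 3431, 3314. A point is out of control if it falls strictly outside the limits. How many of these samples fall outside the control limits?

2

Compare each point to [3002, 3668]: sample 1 = 2620 < LCL; sample 3 = 3926 > UCL.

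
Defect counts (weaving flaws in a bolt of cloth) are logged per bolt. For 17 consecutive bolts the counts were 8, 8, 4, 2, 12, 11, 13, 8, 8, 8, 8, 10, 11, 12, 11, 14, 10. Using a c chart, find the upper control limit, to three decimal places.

18.440

c̄ = (8 + 8 + 4 + 2 + 12 + 11 + 13 + 8 + 8 + 8 + 8 + 10 + 11 + 12 + 11 + 14 + 10) / 17 = 158 / 17 = 9.2941
UCL = c̄ + 3√c̄ = 9.2941 + 3 × √9.2941 = 9.2941 + 3 × 3.0486 = 18.4400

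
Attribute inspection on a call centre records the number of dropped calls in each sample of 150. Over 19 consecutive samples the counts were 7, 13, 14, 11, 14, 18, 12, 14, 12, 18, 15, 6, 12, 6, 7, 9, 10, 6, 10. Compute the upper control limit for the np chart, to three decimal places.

p̄ = Σdᵢ / (k·n) = 214 / (19 × 150) = 0.07509
UCL = np̄ + 3·√(np̄(1−p̄)) = 11.2632 + 3 × √(11.2632×0.92491) = 11.2632 + 3 × 3.2276 = 20.9460

20.946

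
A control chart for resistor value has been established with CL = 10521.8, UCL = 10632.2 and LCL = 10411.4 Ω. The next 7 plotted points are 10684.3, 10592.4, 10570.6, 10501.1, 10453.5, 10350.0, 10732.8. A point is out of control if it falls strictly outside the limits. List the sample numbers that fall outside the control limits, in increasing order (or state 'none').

1, 6, 7

Compare each point to [10411.4, 10632.2]: sample 1 = 10684.3 > UCL; sample 6 = 10350.0 < LCL; sample 7 = 10732.8 > UCL.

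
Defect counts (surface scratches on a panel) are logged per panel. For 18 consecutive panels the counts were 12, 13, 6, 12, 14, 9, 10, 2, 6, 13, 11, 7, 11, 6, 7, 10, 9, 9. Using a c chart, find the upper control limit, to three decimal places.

c̄ = (12 + 13 + 6 + 12 + 14 + 9 + 10 + 2 + 6 + 13 + 11 + 7 + 11 + 6 + 7 + 10 + 9 + 9) / 18 = 167 / 18 = 9.2778
UCL = c̄ + 3√c̄ = 9.2778 + 3 × √9.2778 = 9.2778 + 3 × 3.0459 = 18.4156

18.416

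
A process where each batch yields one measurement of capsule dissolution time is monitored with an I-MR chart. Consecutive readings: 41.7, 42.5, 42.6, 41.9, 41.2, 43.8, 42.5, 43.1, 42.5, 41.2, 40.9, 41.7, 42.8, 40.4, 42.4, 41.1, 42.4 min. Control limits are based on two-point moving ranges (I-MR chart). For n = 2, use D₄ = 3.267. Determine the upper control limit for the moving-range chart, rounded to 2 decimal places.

3.65

Moving ranges: 0.8, 0.1, 0.7, 0.7, 2.6, 1.3, 0.6, 0.6, 1.3, 0.3, 0.8, 1.1, 2.4, 2.0, 1.3, 1.3; M̄R̄ = 17.9000 / 16 = 1.1187
UCL_MR = D₄·M̄R̄ = 3.267 × 1.1187 = 3.6550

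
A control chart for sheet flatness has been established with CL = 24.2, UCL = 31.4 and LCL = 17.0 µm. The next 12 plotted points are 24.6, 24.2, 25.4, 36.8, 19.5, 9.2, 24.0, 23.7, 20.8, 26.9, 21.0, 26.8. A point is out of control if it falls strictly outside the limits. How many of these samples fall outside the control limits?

Compare each point to [17.0, 31.4]: sample 4 = 36.8 > UCL; sample 6 = 9.2 < LCL.

2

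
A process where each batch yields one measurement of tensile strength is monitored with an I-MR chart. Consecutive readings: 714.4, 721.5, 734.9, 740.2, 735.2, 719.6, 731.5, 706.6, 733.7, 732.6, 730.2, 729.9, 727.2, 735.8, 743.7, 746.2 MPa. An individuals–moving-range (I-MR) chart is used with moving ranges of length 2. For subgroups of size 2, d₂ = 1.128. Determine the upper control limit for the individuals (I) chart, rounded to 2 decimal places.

754.28

X̄ = (714.4 + 721.5 + 734.9 + 740.2 + 735.2 + 719.6 + 731.5 + 706.6 + 733.7 + 732.6 + 730.2 + 729.9 + 727.2 + 735.8 + 743.7 + 746.2) / 16 = 730.2000
Moving ranges: 7.1, 13.4, 5.3, 5.0, 15.6, 11.9, 24.9, 27.1, 1.1, 2.4, 0.3, 2.7, 8.6, 7.9, 2.5; M̄R̄ = 135.8000 / 15 = 9.0533
UCL = X̄ + 3·M̄R̄/d₂ = 730.2000 + 3 × 9.0533 / 1.128 = 754.2780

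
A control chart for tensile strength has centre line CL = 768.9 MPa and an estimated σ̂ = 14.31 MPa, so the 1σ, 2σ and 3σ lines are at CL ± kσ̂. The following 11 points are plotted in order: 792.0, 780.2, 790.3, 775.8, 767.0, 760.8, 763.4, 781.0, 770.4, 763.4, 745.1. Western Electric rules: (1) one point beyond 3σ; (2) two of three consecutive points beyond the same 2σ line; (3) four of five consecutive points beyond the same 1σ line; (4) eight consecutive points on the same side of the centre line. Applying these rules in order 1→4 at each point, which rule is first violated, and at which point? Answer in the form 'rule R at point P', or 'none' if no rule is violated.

none

Zone of each point (C = within 1σ̂, B = 1σ̂–2σ̂, A = 2σ̂–3σ̂, * = beyond 3σ̂; sign = side of CL): 1:+B, 2:+C, 3:+B, 4:+C, 5:-C, 6:-C, 7:-C, 8:+C, 9:+C, 10:-C, 11:-B
No rule fires across all 11 points.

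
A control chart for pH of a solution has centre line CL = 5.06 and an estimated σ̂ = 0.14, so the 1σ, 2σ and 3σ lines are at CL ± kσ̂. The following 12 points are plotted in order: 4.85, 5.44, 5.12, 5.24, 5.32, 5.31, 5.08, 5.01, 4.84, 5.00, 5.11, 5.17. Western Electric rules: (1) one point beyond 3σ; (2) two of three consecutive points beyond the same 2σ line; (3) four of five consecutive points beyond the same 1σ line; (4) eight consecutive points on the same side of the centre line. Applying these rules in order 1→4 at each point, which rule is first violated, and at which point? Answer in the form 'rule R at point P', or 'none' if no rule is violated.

Zone of each point (C = within 1σ̂, B = 1σ̂–2σ̂, A = 2σ̂–3σ̂, * = beyond 3σ̂; sign = side of CL): 1:-B, 2:+A, 3:+C, 4:+B, 5:+B, 6:+B, 7:+C, 8:-C, 9:-B, 10:-C, 11:+C, 12:+C
Rule 3 (four of five consecutive points beyond the same 1σ limit) is satisfied at point 6.

rule 3 at point 6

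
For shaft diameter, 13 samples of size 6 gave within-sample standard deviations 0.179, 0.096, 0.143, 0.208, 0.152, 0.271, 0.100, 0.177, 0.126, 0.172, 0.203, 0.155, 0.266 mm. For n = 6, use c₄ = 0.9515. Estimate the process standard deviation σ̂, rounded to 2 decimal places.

s̄ = (0.179 + 0.096 + 0.143 + 0.208 + 0.152 + 0.271 + 0.100 + 0.177 + 0.126 + 0.172 + 0.203 + 0.155 + 0.266) / 13 = 0.1729
σ̂ = s̄ / c₄ = 0.1729 / 0.9515 = 0.1817

0.18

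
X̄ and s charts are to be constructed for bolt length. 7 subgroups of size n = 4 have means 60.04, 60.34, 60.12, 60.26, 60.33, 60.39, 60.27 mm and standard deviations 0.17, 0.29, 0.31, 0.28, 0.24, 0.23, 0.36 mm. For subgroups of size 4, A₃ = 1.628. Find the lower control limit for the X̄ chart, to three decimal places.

59.813

X̄̄ = (60.04 + 60.34 + 60.12 + 60.26 + 60.33 + 60.39 + 60.27) / 7 = 60.2500
s̄ = (0.17 + 0.29 + 0.31 + 0.28 + 0.24 + 0.23 + 0.36) / 7 = 0.2686
LCL = X̄̄ − A₃·s̄ = 60.2500 − 1.628 × 0.2686 = 59.8128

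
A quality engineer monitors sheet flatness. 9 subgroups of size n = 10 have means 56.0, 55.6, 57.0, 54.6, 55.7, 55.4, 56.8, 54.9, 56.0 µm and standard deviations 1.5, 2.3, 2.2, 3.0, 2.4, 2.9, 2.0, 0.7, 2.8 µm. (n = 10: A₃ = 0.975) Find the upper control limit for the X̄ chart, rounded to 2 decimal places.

57.92

X̄̄ = (56.0 + 55.6 + 57.0 + 54.6 + 55.7 + 55.4 + 56.8 + 54.9 + 56.0) / 9 = 55.7778
s̄ = (1.5 + 2.3 + 2.2 + 3.0 + 2.4 + 2.9 + 2.0 + 0.7 + 2.8) / 9 = 2.2000
UCL = X̄̄ + A₃·s̄ = 55.7778 + 0.975 × 2.2000 = 57.9228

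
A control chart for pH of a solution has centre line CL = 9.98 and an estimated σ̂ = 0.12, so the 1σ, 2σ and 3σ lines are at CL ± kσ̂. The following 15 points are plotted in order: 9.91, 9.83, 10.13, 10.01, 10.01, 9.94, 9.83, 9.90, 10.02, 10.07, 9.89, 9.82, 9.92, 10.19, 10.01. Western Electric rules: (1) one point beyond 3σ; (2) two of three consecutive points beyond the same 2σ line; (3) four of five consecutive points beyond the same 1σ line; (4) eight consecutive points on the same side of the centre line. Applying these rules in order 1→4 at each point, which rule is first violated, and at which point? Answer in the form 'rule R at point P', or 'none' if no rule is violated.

Zone of each point (C = within 1σ̂, B = 1σ̂–2σ̂, A = 2σ̂–3σ̂, * = beyond 3σ̂; sign = side of CL): 1:-C, 2:-B, 3:+B, 4:+C, 5:+C, 6:-C, 7:-B, 8:-C, 9:+C, 10:+C, 11:-C, 12:-B, 13:-C, 14:+B, 15:+C
No rule fires across all 15 points.

none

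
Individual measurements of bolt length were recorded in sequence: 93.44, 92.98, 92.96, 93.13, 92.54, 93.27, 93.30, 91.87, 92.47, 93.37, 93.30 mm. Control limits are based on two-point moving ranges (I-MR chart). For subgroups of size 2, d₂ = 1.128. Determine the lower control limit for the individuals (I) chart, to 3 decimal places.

91.637

X̄ = (93.44 + 92.98 + 92.96 + 93.13 + 92.54 + 93.27 + 93.30 + 91.87 + 92.47 + 93.37 + 93.30) / 11 = 92.9664
Moving ranges: 0.46, 0.02, 0.17, 0.59, 0.73, 0.03, 1.43, 0.60, 0.90, 0.07; M̄R̄ = 5.0000 / 10 = 0.5000
LCL = X̄ − 3·M̄R̄/d₂ = 92.9664 − 3 × 0.5000 / 1.128 = 91.6366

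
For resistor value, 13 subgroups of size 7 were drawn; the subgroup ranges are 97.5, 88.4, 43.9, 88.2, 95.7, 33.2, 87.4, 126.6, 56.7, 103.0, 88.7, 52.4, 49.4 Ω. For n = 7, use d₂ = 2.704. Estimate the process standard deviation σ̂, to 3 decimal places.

R̄ = (97.5 + 88.4 + 43.9 + 88.2 + 95.7 + 33.2 + 87.4 + 126.6 + 56.7 + 103.0 + 88.7 + 52.4 + 49.4) / 13 = 77.7769
σ̂ = R̄ / d₂ = 77.7769 / 2.704 = 28.7637

28.764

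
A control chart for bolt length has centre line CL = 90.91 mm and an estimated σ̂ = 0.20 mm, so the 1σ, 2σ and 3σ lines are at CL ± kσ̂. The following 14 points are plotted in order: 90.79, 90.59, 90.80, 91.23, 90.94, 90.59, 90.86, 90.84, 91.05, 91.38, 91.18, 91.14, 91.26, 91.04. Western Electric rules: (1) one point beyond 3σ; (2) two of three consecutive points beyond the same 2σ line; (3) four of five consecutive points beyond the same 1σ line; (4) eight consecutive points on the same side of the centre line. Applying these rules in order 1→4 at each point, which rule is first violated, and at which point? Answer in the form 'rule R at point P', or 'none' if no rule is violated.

Zone of each point (C = within 1σ̂, B = 1σ̂–2σ̂, A = 2σ̂–3σ̂, * = beyond 3σ̂; sign = side of CL): 1:-C, 2:-B, 3:-C, 4:+B, 5:+C, 6:-B, 7:-C, 8:-C, 9:+C, 10:+A, 11:+B, 12:+B, 13:+B, 14:+C
Rule 3 (four of five consecutive points beyond the same 1σ limit) is satisfied at point 13.

rule 3 at point 13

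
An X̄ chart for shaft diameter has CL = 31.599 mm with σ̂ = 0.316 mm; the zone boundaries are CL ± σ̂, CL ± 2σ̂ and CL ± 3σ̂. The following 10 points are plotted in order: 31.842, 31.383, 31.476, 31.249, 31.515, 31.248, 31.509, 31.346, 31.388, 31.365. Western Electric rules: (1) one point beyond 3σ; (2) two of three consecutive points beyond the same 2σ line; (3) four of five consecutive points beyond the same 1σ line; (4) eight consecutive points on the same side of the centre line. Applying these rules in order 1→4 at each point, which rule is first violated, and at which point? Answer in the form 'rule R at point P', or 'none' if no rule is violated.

Zone of each point (C = within 1σ̂, B = 1σ̂–2σ̂, A = 2σ̂–3σ̂, * = beyond 3σ̂; sign = side of CL): 1:+C, 2:-C, 3:-C, 4:-B, 5:-C, 6:-B, 7:-C, 8:-C, 9:-C, 10:-C
Rule 4 (eight consecutive points on the same side of the centre line) is satisfied at point 9.

rule 4 at point 9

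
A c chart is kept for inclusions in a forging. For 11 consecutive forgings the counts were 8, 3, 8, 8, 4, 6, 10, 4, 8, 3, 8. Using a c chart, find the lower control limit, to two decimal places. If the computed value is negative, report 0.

0.00

c̄ = (8 + 3 + 8 + 8 + 4 + 6 + 10 + 4 + 8 + 3 + 8) / 11 = 70 / 11 = 6.3636
LCL = c̄ − 3√c̄ = 6.3636 − 3 × 2.5226 = -1.2042 → 0 (cannot be negative)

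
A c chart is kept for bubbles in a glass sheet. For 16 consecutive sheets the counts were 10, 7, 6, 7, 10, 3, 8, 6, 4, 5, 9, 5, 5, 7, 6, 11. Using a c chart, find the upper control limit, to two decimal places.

c̄ = (10 + 7 + 6 + 7 + 10 + 3 + 8 + 6 + 4 + 5 + 9 + 5 + 5 + 7 + 6 + 11) / 16 = 109 / 16 = 6.8125
UCL = c̄ + 3√c̄ = 6.8125 + 3 × √6.8125 = 6.8125 + 3 × 2.6101 = 14.6427

14.64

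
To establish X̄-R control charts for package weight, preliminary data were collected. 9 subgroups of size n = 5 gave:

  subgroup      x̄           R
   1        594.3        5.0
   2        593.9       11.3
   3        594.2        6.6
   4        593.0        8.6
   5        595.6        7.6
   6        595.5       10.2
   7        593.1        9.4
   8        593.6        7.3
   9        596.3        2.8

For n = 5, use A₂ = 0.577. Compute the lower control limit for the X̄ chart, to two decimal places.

589.98

X̄̄ = (594.3 + 593.9 + 594.2 + 593.0 + 595.6 + 595.5 + 593.1 + 593.6 + 596.3) / 9 = 5349.5000 / 9 = 594.3889
R̄ = (5.0 + 11.3 + 6.6 + 8.6 + 7.6 + 10.2 + 9.4 + 7.3 + 2.8) / 9 = 68.8000 / 9 = 7.6444
LCL = X̄̄ − A₂·R̄ = 594.3889 − 0.577 × 7.6444 = 589.9780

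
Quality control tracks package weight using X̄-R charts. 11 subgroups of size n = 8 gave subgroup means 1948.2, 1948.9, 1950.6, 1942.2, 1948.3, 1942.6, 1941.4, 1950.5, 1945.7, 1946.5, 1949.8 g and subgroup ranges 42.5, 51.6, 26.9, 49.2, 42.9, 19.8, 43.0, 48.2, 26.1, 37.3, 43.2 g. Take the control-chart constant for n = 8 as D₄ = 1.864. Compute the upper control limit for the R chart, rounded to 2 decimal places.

R̄ = (42.5 + 51.6 + 26.9 + 49.2 + 42.9 + 19.8 + 43.0 + 48.2 + 26.1 + 37.3 + 43.2) / 11 = 430.7000 / 11 = 39.1545
UCL_R = D₄·R̄ = 1.864 × 39.1545 = 72.9841

72.98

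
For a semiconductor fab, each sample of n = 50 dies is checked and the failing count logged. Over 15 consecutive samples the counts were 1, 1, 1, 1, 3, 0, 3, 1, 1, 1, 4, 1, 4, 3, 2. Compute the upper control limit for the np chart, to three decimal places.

p̄ = Σdᵢ / (k·n) = 27 / (15 × 50) = 0.03600
UCL = np̄ + 3·√(np̄(1−p̄)) = 1.8000 + 3 × √(1.8000×0.96400) = 1.8000 + 3 × 1.3173 = 5.7518

5.752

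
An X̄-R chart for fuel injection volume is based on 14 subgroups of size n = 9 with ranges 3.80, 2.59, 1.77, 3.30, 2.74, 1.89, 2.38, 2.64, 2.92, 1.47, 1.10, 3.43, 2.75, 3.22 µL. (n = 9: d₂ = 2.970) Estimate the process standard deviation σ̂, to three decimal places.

R̄ = (3.80 + 2.59 + 1.77 + 3.30 + 2.74 + 1.89 + 2.38 + 2.64 + 2.92 + 1.47 + 1.10 + 3.43 + 2.75 + 3.22) / 14 = 2.5714
σ̂ = R̄ / d₂ = 2.5714 / 2.970 = 0.8658

0.866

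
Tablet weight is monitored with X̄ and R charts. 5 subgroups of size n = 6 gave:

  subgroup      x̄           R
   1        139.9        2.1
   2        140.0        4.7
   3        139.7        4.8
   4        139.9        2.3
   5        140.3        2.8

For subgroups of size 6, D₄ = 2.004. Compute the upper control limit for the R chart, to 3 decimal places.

R̄ = (2.1 + 4.7 + 4.8 + 2.3 + 2.8) / 5 = 16.7000 / 5 = 3.3400
UCL_R = D₄·R̄ = 2.004 × 3.3400 = 6.6934

6.693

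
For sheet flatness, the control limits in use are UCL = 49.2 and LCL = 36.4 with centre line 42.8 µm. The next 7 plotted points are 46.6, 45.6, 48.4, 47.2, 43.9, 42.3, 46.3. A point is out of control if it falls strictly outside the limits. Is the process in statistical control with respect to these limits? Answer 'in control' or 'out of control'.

All 7 points lie within [36.4, 49.2].

in control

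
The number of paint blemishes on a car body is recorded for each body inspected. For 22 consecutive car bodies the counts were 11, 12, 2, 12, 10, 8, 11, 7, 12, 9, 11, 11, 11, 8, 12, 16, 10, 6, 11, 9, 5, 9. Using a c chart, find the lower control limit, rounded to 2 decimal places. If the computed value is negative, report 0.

c̄ = (11 + 12 + 2 + 12 + 10 + 8 + 11 + 7 + 12 + 9 + 11 + 11 + 11 + 8 + 12 + 16 + 10 + 6 + 11 + 9 + 5 + 9) / 22 = 213 / 22 = 9.6818
LCL = c̄ − 3√c̄ = 9.6818 − 3 × 3.1116 = 0.3471

0.35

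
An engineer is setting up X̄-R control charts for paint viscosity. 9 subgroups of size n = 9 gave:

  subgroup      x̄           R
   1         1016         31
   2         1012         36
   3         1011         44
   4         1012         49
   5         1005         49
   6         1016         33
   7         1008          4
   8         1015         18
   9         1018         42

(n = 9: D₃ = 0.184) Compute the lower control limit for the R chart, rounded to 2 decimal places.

6.26

R̄ = (31 + 36 + 44 + 49 + 49 + 33 + 4 + 18 + 42) / 9 = 306.0000 / 9 = 34.0000
LCL_R = D₃·R̄ = 0.184 × 34.0000 = 6.2560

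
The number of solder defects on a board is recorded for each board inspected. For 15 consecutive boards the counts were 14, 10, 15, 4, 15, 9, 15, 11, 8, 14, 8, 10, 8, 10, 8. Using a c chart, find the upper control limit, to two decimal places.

20.37

c̄ = (14 + 10 + 15 + 4 + 15 + 9 + 15 + 11 + 8 + 14 + 8 + 10 + 8 + 10 + 8) / 15 = 159 / 15 = 10.6000
UCL = c̄ + 3√c̄ = 10.6000 + 3 × √10.6000 = 10.6000 + 3 × 3.2558 = 20.3673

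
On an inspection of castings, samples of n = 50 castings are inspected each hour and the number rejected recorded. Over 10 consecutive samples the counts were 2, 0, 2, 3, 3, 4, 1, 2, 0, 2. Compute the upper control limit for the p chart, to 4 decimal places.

p̄ = Σdᵢ / (k·n) = 19 / (10 × 50) = 0.03800
UCL = p̄ + 3·√(p̄(1−p̄)/n) = 0.03800 + 3 × √(0.03800×0.96200/50) = 0.03800 + 3 × 0.02704 = 0.11912

0.1191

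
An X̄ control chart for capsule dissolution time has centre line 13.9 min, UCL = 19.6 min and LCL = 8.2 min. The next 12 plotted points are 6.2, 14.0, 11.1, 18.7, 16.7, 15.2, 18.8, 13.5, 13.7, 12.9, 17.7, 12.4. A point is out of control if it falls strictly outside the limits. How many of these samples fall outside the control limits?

Compare each point to [8.2, 19.6]: sample 1 = 6.2 < LCL.

1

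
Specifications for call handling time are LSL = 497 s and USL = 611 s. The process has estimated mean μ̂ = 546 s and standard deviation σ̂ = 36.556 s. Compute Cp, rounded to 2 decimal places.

0.52

Cp = (USL − LSL) / (6σ̂) = (611 − 497) / (6 × 36.556) = 114.0000 / 219.3360 = 0.5198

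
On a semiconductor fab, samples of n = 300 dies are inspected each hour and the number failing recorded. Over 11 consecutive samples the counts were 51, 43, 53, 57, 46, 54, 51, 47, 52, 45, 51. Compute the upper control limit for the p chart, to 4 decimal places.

0.2312

p̄ = Σdᵢ / (k·n) = 550 / (11 × 300) = 0.16667
UCL = p̄ + 3·√(p̄(1−p̄)/n) = 0.16667 + 3 × √(0.16667×0.83333/300) = 0.16667 + 3 × 0.02152 = 0.23122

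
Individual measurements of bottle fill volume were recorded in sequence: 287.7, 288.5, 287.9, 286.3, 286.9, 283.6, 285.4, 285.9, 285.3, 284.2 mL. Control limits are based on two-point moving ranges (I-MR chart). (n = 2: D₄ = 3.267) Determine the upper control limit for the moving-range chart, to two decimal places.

3.96

Moving ranges: 0.8, 0.6, 1.6, 0.6, 3.3, 1.8, 0.5, 0.6, 1.1; M̄R̄ = 10.9000 / 9 = 1.2111
UCL_MR = D₄·M̄R̄ = 3.267 × 1.2111 = 3.9567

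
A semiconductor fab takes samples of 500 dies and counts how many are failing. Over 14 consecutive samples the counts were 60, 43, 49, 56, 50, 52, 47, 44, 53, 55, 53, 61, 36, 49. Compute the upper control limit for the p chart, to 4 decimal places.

0.1416

p̄ = Σdᵢ / (k·n) = 708 / (14 × 500) = 0.10114
UCL = p̄ + 3·√(p̄(1−p̄)/n) = 0.10114 + 3 × √(0.10114×0.89886/500) = 0.10114 + 3 × 0.01348 = 0.14160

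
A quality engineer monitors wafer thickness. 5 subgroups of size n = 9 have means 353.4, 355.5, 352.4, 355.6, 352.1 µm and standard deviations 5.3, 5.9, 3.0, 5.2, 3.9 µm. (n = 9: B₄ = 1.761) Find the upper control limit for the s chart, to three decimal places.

s̄ = (5.3 + 5.9 + 3.0 + 5.2 + 3.9) / 5 = 4.6600
UCL_s = B₄·s̄ = 1.761 × 4.6600 = 8.2063

8.206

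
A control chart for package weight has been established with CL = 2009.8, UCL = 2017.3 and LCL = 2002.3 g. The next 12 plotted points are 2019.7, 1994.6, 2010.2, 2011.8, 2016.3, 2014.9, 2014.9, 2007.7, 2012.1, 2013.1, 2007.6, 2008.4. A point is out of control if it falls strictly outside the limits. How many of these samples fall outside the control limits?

Compare each point to [2002.3, 2017.3]: sample 1 = 2019.7 > UCL; sample 2 = 1994.6 < LCL.

2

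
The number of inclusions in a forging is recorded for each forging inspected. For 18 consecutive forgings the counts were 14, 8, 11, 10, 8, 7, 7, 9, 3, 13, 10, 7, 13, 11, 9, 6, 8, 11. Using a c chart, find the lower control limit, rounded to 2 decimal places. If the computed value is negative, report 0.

0.08

c̄ = (14 + 8 + 11 + 10 + 8 + 7 + 7 + 9 + 3 + 13 + 10 + 7 + 13 + 11 + 9 + 6 + 8 + 11) / 18 = 165 / 18 = 9.1667
LCL = c̄ − 3√c̄ = 9.1667 − 3 × 3.0277 = 0.0837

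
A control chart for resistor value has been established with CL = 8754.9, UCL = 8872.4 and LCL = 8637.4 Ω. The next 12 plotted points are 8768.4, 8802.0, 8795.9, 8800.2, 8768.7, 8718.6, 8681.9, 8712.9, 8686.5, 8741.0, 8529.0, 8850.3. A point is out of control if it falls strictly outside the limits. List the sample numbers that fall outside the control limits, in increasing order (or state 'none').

11

Compare each point to [8637.4, 8872.4]: sample 11 = 8529.0 < LCL.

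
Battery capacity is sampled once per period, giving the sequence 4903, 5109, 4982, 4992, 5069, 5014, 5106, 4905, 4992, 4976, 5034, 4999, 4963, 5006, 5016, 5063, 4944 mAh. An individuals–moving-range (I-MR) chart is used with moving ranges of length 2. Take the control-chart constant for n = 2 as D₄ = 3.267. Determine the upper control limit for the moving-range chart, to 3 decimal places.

248.905

Moving ranges: 206, 127, 10, 77, 55, 92, 201, 87, 16, 58, 35, 36, 43, 10, 47, 119; M̄R̄ = 1219.0000 / 16 = 76.1875
UCL_MR = D₄·M̄R̄ = 3.267 × 76.1875 = 248.9046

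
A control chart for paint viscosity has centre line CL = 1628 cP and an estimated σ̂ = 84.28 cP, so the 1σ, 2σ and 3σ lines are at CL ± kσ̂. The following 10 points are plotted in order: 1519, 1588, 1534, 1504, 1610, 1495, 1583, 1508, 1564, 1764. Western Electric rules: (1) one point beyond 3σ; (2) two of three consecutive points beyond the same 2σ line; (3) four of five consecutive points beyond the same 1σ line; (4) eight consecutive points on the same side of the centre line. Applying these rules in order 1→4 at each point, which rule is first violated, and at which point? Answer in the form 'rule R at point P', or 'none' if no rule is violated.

rule 4 at point 8

Zone of each point (C = within 1σ̂, B = 1σ̂–2σ̂, A = 2σ̂–3σ̂, * = beyond 3σ̂; sign = side of CL): 1:-B, 2:-C, 3:-B, 4:-B, 5:-C, 6:-B, 7:-C, 8:-B, 9:-C, 10:+B
Rule 4 (eight consecutive points on the same side of the centre line) is satisfied at point 8.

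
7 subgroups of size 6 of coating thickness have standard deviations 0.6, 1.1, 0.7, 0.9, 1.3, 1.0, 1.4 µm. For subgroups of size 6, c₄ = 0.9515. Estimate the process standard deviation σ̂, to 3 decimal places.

1.051

s̄ = (0.6 + 1.1 + 0.7 + 0.9 + 1.3 + 1.0 + 1.4) / 7 = 1.0000
σ̂ = s̄ / c₄ = 1.0000 / 0.9515 = 1.0510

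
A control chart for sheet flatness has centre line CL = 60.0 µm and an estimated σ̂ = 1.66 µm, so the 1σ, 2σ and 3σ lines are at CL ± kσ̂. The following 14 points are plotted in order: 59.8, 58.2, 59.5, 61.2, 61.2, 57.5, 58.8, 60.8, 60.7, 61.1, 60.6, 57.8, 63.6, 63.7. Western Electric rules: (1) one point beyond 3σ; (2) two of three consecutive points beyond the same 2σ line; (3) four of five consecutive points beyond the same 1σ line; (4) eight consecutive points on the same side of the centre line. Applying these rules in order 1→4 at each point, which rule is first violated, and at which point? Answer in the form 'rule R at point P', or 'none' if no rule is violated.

Zone of each point (C = within 1σ̂, B = 1σ̂–2σ̂, A = 2σ̂–3σ̂, * = beyond 3σ̂; sign = side of CL): 1:-C, 2:-B, 3:-C, 4:+C, 5:+C, 6:-B, 7:-C, 8:+C, 9:+C, 10:+C, 11:+C, 12:-B, 13:+A, 14:+A
Rule 2 (two of three consecutive points beyond the same 2σ limit) is satisfied at point 14.

rule 2 at point 14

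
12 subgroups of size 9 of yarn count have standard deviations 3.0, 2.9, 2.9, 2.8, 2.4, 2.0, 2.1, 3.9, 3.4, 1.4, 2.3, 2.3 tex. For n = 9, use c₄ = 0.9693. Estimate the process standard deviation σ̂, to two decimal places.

s̄ = (3.0 + 2.9 + 2.9 + 2.8 + 2.4 + 2.0 + 2.1 + 3.9 + 3.4 + 1.4 + 2.3 + 2.3) / 12 = 2.6167
σ̂ = s̄ / c₄ = 2.6167 / 0.9693 = 2.6995

2.70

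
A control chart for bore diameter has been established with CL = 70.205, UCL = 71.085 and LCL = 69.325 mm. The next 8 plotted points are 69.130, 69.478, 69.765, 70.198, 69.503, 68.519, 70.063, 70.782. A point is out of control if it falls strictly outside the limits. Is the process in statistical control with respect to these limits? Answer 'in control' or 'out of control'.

Compare each point to [69.325, 71.085]: sample 1 = 69.130 < LCL; sample 6 = 68.519 < LCL.

out of control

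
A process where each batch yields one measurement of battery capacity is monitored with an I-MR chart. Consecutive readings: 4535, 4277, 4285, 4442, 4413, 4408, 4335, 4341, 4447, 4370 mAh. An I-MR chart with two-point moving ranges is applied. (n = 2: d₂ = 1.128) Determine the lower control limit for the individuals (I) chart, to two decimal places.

4172.83

X̄ = (4535 + 4277 + 4285 + 4442 + 4413 + 4408 + 4335 + 4341 + 4447 + 4370) / 10 = 4385.3000
Moving ranges: 258, 8, 157, 29, 5, 73, 6, 106, 77; M̄R̄ = 719.0000 / 9 = 79.8889
LCL = X̄ − 3·M̄R̄/d₂ = 4385.3000 − 3 × 79.8889 / 1.128 = 4172.8296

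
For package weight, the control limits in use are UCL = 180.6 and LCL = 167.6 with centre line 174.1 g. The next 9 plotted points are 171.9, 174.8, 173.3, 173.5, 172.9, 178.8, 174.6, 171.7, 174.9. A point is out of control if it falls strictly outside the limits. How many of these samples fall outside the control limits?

0

All 9 points lie within [167.6, 180.6].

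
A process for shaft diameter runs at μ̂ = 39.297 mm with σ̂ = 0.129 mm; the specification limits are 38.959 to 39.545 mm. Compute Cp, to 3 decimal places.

Cp = (USL − LSL) / (6σ̂) = (39.545 − 38.959) / (6 × 0.129) = 0.5860 / 0.7740 = 0.7571

0.757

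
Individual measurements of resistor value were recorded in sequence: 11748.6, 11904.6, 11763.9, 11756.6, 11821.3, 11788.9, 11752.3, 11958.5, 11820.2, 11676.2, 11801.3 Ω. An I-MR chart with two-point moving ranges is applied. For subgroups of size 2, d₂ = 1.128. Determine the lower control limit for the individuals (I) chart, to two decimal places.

X̄ = (11748.6 + 11904.6 + 11763.9 + 11756.6 + 11821.3 + 11788.9 + 11752.3 + 11958.5 + 11820.2 + 11676.2 + 11801.3) / 11 = 11799.3091
Moving ranges: 156.0, 140.7, 7.3, 64.7, 32.4, 36.6, 206.2, 138.3, 144.0, 125.1; M̄R̄ = 1051.3000 / 10 = 105.1300
LCL = X̄ − 3·M̄R̄/d₂ = 11799.3091 − 3 × 105.1300 / 1.128 = 11519.7080

11519.71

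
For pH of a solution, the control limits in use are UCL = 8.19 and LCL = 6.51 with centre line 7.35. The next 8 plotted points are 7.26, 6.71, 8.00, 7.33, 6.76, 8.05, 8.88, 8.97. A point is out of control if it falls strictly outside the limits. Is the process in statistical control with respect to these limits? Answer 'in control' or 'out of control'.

out of control

Compare each point to [6.51, 8.19]: sample 7 = 8.88 > UCL; sample 8 = 8.97 > UCL.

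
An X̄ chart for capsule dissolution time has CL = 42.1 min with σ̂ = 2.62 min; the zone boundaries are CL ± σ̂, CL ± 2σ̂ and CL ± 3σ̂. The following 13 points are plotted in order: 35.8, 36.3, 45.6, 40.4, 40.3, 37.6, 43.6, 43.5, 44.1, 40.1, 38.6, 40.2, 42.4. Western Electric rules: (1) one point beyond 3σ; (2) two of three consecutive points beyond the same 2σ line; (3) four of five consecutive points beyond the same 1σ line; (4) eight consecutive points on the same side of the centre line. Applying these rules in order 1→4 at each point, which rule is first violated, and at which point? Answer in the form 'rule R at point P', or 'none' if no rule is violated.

rule 2 at point 2

Zone of each point (C = within 1σ̂, B = 1σ̂–2σ̂, A = 2σ̂–3σ̂, * = beyond 3σ̂; sign = side of CL): 1:-A, 2:-A, 3:+B, 4:-C, 5:-C, 6:-B, 7:+C, 8:+C, 9:+C, 10:-C, 11:-B, 12:-C, 13:+C
Rule 2 (two of three consecutive points beyond the same 2σ limit) is satisfied at point 2.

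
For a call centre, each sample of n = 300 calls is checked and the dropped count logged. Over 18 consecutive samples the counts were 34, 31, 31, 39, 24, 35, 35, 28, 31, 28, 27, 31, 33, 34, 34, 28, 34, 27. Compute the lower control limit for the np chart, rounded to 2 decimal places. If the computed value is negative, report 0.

15.44

p̄ = Σdᵢ / (k·n) = 564 / (18 × 300) = 0.10444
LCL = np̄ − 3·√(np̄(1−p̄)) = 31.3333 − 3 × 5.2972 = 15.4416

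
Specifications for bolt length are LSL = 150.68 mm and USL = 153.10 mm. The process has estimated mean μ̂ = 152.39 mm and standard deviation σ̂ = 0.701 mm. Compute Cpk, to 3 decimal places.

Cpu = (USL − μ̂) / (3σ̂) = (153.10 − 152.39) / (3 × 0.701) = 0.3376; Cpl = (μ̂ − LSL) / (3σ̂) = (152.39 − 150.68) / (3 × 0.701) = 0.8131; Cpk = min(Cpu, Cpl) = 0.3376

0.338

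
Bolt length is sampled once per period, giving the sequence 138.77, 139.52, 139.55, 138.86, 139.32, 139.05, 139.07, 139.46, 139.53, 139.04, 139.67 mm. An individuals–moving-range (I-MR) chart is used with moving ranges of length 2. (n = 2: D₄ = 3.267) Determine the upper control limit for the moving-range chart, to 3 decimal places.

Moving ranges: 0.75, 0.03, 0.69, 0.46, 0.27, 0.02, 0.39, 0.07, 0.49, 0.63; M̄R̄ = 3.8000 / 10 = 0.3800
UCL_MR = D₄·M̄R̄ = 3.267 × 0.3800 = 1.2415

1.241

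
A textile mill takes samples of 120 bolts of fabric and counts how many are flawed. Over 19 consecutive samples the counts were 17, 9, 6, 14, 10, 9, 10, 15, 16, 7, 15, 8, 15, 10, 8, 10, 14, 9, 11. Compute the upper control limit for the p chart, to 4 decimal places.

p̄ = Σdᵢ / (k·n) = 213 / (19 × 120) = 0.09342
UCL = p̄ + 3·√(p̄(1−p̄)/n) = 0.09342 + 3 × √(0.09342×0.90658/120) = 0.09342 + 3 × 0.02657 = 0.17312

0.1731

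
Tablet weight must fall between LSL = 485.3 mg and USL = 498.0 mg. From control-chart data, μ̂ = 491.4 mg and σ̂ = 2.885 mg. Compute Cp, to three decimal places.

Cp = (USL − LSL) / (6σ̂) = (498.0 − 485.3) / (6 × 2.885) = 12.7000 / 17.3100 = 0.7337

0.734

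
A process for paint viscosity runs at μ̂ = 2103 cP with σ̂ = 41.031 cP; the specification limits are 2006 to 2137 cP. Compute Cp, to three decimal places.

0.532

Cp = (USL − LSL) / (6σ̂) = (2137 − 2006) / (6 × 41.031) = 131.0000 / 246.1860 = 0.5321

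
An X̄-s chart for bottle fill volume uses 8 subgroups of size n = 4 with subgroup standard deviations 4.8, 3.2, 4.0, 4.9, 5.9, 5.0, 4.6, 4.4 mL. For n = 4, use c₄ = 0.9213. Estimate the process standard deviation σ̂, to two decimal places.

s̄ = (4.8 + 3.2 + 4.0 + 4.9 + 5.9 + 5.0 + 4.6 + 4.4) / 8 = 4.6000
σ̂ = s̄ / c₄ = 4.6000 / 0.9213 = 4.9929

4.99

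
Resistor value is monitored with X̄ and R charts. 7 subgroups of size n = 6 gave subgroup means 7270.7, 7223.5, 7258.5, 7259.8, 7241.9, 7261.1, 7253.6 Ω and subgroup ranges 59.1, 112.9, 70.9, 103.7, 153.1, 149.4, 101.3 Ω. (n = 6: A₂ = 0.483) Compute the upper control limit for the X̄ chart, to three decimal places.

7304.506

X̄̄ = (7270.7 + 7223.5 + 7258.5 + 7259.8 + 7241.9 + 7261.1 + 7253.6) / 7 = 50769.1000 / 7 = 7252.7286
R̄ = (59.1 + 112.9 + 70.9 + 103.7 + 153.1 + 149.4 + 101.3) / 7 = 750.4000 / 7 = 107.2000
UCL = X̄̄ + A₂·R̄ = 7252.7286 + 0.483 × 107.2000 = 7304.5062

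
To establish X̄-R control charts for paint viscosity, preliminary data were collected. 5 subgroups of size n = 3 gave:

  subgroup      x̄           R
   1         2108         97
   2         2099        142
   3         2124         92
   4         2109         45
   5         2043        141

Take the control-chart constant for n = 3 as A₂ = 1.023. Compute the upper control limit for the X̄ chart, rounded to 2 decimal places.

X̄̄ = (2108 + 2099 + 2124 + 2109 + 2043) / 5 = 10483.0000 / 5 = 2096.6000
R̄ = (97 + 142 + 92 + 45 + 141) / 5 = 517.0000 / 5 = 103.4000
UCL = X̄̄ + A₂·R̄ = 2096.6000 + 1.023 × 103.4000 = 2202.3782

2202.38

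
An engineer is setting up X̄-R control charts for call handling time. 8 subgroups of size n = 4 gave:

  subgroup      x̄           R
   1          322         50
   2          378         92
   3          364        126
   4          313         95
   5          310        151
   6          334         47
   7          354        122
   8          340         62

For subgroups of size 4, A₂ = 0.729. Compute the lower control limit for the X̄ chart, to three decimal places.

271.487

X̄̄ = (322 + 378 + 364 + 313 + 310 + 334 + 354 + 340) / 8 = 2715.0000 / 8 = 339.3750
R̄ = (50 + 92 + 126 + 95 + 151 + 47 + 122 + 62) / 8 = 745.0000 / 8 = 93.1250
LCL = X̄̄ − A₂·R̄ = 339.3750 − 0.729 × 93.1250 = 271.4869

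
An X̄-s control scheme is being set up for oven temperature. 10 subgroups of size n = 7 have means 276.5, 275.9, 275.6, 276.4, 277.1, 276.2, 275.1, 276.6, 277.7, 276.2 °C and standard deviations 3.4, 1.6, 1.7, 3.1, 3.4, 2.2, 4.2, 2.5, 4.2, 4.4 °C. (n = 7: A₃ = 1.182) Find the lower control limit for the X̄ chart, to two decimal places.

X̄̄ = (276.5 + 275.9 + 275.6 + 276.4 + 277.1 + 276.2 + 275.1 + 276.6 + 277.7 + 276.2) / 10 = 276.3300
s̄ = (3.4 + 1.6 + 1.7 + 3.1 + 3.4 + 2.2 + 4.2 + 2.5 + 4.2 + 4.4) / 10 = 3.0700
LCL = X̄̄ − A₃·s̄ = 276.3300 − 1.182 × 3.0700 = 272.7013

272.70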